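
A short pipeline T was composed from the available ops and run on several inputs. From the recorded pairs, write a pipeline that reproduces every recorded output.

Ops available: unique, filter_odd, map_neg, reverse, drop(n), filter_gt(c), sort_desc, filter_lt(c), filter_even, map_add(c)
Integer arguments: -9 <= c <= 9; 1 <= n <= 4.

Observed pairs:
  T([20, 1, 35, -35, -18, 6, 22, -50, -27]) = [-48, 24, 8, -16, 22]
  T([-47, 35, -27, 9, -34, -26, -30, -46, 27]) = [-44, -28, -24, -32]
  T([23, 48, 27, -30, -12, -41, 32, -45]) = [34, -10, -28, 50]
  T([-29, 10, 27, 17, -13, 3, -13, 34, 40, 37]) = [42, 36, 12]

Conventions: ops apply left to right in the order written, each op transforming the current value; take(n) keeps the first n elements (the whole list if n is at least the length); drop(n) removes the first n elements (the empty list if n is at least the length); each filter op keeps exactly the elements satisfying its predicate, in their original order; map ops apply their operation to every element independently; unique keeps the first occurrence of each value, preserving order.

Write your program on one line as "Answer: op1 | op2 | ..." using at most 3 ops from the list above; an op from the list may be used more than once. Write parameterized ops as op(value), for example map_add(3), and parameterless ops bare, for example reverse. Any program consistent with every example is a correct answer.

map_add(2) | filter_even | reverse

Check, running the answer program on each example:
  [20, 1, 35, -35, -18, 6, 22, -50, -27] -> [22, 3, 37, -33, -16, 8, 24, -48, -25] -> [22, -16, 8, 24, -48] -> [-48, 24, 8, -16, 22]
  [-47, 35, -27, 9, -34, -26, -30, -46, 27] -> [-45, 37, -25, 11, -32, -24, -28, -44, 29] -> [-32, -24, -28, -44] -> [-44, -28, -24, -32]
  [23, 48, 27, -30, -12, -41, 32, -45] -> [25, 50, 29, -28, -10, -39, 34, -43] -> [50, -28, -10, 34] -> [34, -10, -28, 50]
  [-29, 10, 27, 17, -13, 3, -13, 34, 40, 37] -> [-27, 12, 29, 19, -11, 5, -11, 36, 42, 39] -> [12, 36, 42] -> [42, 36, 12]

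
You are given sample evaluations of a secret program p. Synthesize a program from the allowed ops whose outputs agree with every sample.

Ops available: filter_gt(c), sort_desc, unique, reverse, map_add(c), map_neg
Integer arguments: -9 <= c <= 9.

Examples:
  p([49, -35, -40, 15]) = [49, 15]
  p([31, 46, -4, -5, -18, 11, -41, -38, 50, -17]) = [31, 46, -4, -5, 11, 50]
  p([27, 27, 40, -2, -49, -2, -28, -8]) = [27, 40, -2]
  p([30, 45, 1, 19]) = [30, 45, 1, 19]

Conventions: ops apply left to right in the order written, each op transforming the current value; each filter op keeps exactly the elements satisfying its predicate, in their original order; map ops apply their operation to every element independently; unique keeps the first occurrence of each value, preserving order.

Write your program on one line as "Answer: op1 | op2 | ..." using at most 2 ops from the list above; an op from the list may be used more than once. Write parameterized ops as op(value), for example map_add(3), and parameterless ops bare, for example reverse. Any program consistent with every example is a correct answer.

filter_gt(-6) | unique

Check, running the answer program on each example:
  [49, -35, -40, 15] -> [49, 15] -> [49, 15]
  [31, 46, -4, -5, -18, 11, -41, -38, 50, -17] -> [31, 46, -4, -5, 11, 50] -> [31, 46, -4, -5, 11, 50]
  [27, 27, 40, -2, -49, -2, -28, -8] -> [27, 27, 40, -2, -2] -> [27, 40, -2]
  [30, 45, 1, 19] -> [30, 45, 1, 19] -> [30, 45, 1, 19]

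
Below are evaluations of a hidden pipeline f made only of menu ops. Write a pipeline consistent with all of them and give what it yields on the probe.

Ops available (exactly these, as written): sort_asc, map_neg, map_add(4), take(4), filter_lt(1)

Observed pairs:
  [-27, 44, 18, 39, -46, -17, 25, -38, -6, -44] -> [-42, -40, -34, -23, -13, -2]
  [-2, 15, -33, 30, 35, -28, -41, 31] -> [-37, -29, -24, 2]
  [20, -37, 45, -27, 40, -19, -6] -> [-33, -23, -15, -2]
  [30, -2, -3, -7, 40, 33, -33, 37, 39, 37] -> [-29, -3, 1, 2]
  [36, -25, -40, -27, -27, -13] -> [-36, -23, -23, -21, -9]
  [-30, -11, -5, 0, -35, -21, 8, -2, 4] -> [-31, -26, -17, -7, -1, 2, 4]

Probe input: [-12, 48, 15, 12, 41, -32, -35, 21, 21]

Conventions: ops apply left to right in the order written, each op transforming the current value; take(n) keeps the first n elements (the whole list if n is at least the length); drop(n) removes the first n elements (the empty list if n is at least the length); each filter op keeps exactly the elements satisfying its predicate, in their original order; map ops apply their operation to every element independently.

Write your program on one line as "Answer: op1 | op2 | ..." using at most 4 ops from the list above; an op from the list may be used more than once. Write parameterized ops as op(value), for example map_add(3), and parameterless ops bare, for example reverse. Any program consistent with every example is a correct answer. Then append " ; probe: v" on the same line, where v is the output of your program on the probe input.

sort_asc | filter_lt(1) | map_add(4) ; probe: [-31, -28, -8]

Check, running the answer program on each example:
  [-27, 44, 18, 39, -46, -17, 25, -38, -6, -44] -> [-46, -44, -38, -27, -17, -6, 18, 25, 39, 44] -> [-46, -44, -38, -27, -17, -6] -> [-42, -40, -34, -23, -13, -2]
  [-2, 15, -33, 30, 35, -28, -41, 31] -> [-41, -33, -28, -2, 15, 30, 31, 35] -> [-41, -33, -28, -2] -> [-37, -29, -24, 2]
  [20, -37, 45, -27, 40, -19, -6] -> [-37, -27, -19, -6, 20, 40, 45] -> [-37, -27, -19, -6] -> [-33, -23, -15, -2]
  [30, -2, -3, -7, 40, 33, -33, 37, 39, 37] -> [-33, -7, -3, -2, 30, 33, 37, 37, 39, 40] -> [-33, -7, -3, -2] -> [-29, -3, 1, 2]
  [36, -25, -40, -27, -27, -13] -> [-40, -27, -27, -25, -13, 36] -> [-40, -27, -27, -25, -13] -> [-36, -23, -23, -21, -9]
  [-30, -11, -5, 0, -35, -21, 8, -2, 4] -> [-35, -30, -21, -11, -5, -2, 0, 4, 8] -> [-35, -30, -21, -11, -5, -2, 0] -> [-31, -26, -17, -7, -1, 2, 4]
  probe: [-12, 48, 15, 12, 41, -32, -35, 21, 21] -> [-35, -32, -12, 12, 15, 21, 21, 41, 48] -> [-35, -32, -12] -> [-31, -28, -8]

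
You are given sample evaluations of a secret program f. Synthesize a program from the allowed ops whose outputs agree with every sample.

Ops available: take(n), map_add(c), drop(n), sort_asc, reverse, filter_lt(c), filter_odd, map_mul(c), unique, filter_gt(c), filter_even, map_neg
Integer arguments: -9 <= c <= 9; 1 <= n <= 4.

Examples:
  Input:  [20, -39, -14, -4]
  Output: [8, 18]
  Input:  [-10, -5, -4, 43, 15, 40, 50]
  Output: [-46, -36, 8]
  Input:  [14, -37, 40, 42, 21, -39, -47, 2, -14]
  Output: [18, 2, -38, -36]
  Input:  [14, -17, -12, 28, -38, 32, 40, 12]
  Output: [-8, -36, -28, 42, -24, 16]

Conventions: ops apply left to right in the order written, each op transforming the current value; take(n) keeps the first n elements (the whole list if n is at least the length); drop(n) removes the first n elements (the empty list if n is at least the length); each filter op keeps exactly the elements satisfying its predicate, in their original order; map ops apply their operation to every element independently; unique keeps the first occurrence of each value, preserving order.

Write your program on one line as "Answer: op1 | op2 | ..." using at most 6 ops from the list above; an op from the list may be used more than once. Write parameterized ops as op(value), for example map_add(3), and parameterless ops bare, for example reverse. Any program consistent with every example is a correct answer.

map_add(-4) | drop(1) | reverse | map_neg | filter_even

Check, running the answer program on each example:
  [20, -39, -14, -4] -> [16, -43, -18, -8] -> [-43, -18, -8] -> [-8, -18, -43] -> [8, 18, 43] -> [8, 18]
  [-10, -5, -4, 43, 15, 40, 50] -> [-14, -9, -8, 39, 11, 36, 46] -> [-9, -8, 39, 11, 36, 46] -> [46, 36, 11, 39, -8, -9] -> [-46, -36, -11, -39, 8, 9] -> [-46, -36, 8]
  [14, -37, 40, 42, 21, -39, -47, 2, -14] -> [10, -41, 36, 38, 17, -43, -51, -2, -18] -> [-41, 36, 38, 17, -43, -51, -2, -18] -> [-18, -2, -51, -43, 17, 38, 36, -41] -> [18, 2, 51, 43, -17, -38, -36, 41] -> [18, 2, -38, -36]
  [14, -17, -12, 28, -38, 32, 40, 12] -> [10, -21, -16, 24, -42, 28, 36, 8] -> [-21, -16, 24, -42, 28, 36, 8] -> [8, 36, 28, -42, 24, -16, -21] -> [-8, -36, -28, 42, -24, 16, 21] -> [-8, -36, -28, 42, -24, 16]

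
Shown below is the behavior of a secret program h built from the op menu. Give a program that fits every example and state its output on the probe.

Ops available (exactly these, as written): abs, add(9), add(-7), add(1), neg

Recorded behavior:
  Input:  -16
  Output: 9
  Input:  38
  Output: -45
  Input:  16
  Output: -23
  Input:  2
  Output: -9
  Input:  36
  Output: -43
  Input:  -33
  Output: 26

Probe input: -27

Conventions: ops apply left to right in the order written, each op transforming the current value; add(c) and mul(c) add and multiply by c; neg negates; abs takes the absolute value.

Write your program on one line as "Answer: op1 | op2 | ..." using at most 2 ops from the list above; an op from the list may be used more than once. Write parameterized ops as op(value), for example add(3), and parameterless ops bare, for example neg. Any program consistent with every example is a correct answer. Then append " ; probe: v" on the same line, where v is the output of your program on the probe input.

neg | add(-7) ; probe: 20

Check, running the answer program on each example:
  -16 -> 16 -> 9
  38 -> -38 -> -45
  16 -> -16 -> -23
  2 -> -2 -> -9
  36 -> -36 -> -43
  -33 -> 33 -> 26
  probe: -27 -> 27 -> 20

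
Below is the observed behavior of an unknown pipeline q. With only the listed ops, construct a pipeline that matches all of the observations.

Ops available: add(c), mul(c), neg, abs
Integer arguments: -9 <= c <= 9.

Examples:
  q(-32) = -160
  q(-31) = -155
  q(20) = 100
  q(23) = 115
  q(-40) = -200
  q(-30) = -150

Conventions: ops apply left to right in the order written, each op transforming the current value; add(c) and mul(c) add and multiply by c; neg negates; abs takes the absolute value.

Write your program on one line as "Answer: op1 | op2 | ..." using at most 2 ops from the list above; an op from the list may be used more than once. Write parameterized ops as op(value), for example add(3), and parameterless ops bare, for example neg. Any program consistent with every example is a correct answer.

mul(-5) | mul(-1)

Check, running the answer program on each example:
  -32 -> 160 -> -160
  -31 -> 155 -> -155
  20 -> -100 -> 100
  23 -> -115 -> 115
  -40 -> 200 -> -200
  -30 -> 150 -> -150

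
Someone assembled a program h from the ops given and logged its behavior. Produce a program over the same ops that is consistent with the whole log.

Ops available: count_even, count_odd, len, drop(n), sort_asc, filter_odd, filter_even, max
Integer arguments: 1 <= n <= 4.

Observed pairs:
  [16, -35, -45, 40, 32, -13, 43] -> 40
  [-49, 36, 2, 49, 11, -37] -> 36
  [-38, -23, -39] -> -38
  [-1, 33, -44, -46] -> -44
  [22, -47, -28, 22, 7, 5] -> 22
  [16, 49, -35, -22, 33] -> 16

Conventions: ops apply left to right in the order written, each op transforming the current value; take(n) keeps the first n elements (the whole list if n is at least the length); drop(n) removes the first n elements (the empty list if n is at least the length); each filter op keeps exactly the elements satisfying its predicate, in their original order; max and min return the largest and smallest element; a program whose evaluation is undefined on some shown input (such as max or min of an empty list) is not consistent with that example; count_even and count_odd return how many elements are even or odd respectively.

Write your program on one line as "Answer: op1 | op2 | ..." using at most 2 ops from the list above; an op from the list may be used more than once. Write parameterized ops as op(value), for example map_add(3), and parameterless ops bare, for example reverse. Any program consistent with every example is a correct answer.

filter_even | max

Check, running the answer program on each example:
  [16, -35, -45, 40, 32, -13, 43] -> [16, 40, 32] -> 40
  [-49, 36, 2, 49, 11, -37] -> [36, 2] -> 36
  [-38, -23, -39] -> [-38] -> -38
  [-1, 33, -44, -46] -> [-44, -46] -> -44
  [22, -47, -28, 22, 7, 5] -> [22, -28, 22] -> 22
  [16, 49, -35, -22, 33] -> [16, -22] -> 16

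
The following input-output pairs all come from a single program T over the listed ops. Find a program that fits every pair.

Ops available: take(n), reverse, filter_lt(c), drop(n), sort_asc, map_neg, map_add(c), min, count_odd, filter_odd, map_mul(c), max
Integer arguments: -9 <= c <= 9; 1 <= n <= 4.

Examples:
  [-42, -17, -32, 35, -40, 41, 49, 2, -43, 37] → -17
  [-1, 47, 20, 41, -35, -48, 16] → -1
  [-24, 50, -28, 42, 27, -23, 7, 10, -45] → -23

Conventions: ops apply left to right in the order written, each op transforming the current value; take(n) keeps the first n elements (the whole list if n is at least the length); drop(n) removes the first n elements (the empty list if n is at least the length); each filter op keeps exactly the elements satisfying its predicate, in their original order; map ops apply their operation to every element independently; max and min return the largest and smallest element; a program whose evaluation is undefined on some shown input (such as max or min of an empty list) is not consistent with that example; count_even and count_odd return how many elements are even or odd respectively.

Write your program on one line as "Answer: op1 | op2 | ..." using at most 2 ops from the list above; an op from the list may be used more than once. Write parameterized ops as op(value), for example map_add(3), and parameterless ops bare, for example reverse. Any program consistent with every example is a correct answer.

filter_lt(1) | max

Check, running the answer program on each example:
  [-42, -17, -32, 35, -40, 41, 49, 2, -43, 37] -> [-42, -17, -32, -40, -43] -> -17
  [-1, 47, 20, 41, -35, -48, 16] -> [-1, -35, -48] -> -1
  [-24, 50, -28, 42, 27, -23, 7, 10, -45] -> [-24, -28, -23, -45] -> -23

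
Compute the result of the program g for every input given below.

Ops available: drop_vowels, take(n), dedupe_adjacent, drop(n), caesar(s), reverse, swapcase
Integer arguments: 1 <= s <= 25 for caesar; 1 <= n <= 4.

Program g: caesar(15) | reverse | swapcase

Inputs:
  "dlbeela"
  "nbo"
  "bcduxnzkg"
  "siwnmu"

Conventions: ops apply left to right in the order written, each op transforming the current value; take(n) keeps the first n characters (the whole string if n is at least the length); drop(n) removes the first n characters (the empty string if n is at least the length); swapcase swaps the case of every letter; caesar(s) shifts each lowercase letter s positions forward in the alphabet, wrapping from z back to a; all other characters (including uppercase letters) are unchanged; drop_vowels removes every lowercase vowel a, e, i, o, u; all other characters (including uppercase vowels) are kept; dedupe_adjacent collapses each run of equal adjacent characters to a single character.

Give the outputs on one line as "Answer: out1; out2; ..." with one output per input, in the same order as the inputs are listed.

"PATTQAS"; "DQC"; "VZOCMJSRQ"; "JBCLXH"

Execution, op by op:
  "dlbeela" -> "saqttap" -> "pattqas" -> "PATTQAS"
  "nbo" -> "cqd" -> "dqc" -> "DQC"
  "bcduxnzkg" -> "qrsjmcozv" -> "vzocmjsrq" -> "VZOCMJSRQ"
  "siwnmu" -> "hxlcbj" -> "jbclxh" -> "JBCLXH"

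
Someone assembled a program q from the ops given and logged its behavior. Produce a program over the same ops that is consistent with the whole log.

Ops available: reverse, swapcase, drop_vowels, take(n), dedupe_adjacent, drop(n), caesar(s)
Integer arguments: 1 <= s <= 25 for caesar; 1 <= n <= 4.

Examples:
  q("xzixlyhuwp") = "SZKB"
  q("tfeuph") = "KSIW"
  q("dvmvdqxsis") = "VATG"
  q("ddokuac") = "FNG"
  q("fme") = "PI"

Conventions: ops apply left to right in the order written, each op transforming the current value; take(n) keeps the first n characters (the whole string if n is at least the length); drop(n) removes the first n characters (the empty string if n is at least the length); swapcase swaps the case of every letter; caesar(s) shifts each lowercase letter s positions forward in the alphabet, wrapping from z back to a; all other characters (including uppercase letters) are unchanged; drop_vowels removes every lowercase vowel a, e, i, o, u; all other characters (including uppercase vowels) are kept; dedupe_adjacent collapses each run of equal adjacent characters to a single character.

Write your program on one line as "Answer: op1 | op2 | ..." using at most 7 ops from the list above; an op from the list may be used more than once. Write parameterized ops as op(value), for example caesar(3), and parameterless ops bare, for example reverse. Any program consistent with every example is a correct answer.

reverse | drop_vowels | caesar(3) | dedupe_adjacent | swapcase | take(4)

Check, running the answer program on each example:
  "xzixlyhuwp" -> "pwuhylxizx" -> "pwhylxzx" -> "szkboaca" -> "szkboaca" -> "SZKBOACA" -> "SZKB"
  "tfeuph" -> "hpueft" -> "hpft" -> "ksiw" -> "ksiw" -> "KSIW" -> "KSIW"
  "dvmvdqxsis" -> "sisxqdvmvd" -> "ssxqdvmvd" -> "vvatgypyg" -> "vatgypyg" -> "VATGYPYG" -> "VATG"
  "ddokuac" -> "caukodd" -> "ckdd" -> "fngg" -> "fng" -> "FNG" -> "FNG"
  "fme" -> "emf" -> "mf" -> "pi" -> "pi" -> "PI" -> "PI"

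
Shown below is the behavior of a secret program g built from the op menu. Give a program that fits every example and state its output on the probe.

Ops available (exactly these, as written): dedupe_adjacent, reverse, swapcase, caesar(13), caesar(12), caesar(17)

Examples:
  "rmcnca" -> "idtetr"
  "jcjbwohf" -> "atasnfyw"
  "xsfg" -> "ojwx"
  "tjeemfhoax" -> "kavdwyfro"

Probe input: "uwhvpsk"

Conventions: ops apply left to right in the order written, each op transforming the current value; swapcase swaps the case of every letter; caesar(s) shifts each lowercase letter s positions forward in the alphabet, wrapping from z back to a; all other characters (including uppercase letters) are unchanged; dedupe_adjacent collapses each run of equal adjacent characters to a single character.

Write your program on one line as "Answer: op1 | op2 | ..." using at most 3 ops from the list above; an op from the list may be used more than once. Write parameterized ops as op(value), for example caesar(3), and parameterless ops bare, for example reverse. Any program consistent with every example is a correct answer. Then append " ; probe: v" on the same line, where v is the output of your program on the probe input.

caesar(17) | dedupe_adjacent ; probe: "lnymgjb"

Check, running the answer program on each example:
  "rmcnca" -> "idtetr" -> "idtetr"
  "jcjbwohf" -> "atasnfyw" -> "atasnfyw"
  "xsfg" -> "ojwx" -> "ojwx"
  "tjeemfhoax" -> "kavvdwyfro" -> "kavdwyfro"
  probe: "uwhvpsk" -> "lnymgjb" -> "lnymgjb"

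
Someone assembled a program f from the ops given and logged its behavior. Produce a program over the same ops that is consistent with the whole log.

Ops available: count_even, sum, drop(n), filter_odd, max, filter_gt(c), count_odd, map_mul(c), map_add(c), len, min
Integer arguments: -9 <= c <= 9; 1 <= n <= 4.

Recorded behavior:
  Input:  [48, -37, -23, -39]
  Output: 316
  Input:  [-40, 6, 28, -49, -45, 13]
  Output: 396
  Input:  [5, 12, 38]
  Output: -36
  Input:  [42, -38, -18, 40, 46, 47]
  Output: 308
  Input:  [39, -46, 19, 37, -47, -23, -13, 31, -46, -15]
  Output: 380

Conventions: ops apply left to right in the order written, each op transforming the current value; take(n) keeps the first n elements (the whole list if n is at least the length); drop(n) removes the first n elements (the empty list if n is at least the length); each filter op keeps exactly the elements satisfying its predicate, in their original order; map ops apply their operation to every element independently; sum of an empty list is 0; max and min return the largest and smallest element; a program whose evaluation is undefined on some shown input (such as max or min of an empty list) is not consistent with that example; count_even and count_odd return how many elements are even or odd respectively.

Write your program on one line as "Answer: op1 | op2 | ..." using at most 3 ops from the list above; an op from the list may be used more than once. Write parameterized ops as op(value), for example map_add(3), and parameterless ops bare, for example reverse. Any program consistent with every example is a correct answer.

map_mul(-8) | map_add(4) | max

Check, running the answer program on each example:
  [48, -37, -23, -39] -> [-384, 296, 184, 312] -> [-380, 300, 188, 316] -> 316
  [-40, 6, 28, -49, -45, 13] -> [320, -48, -224, 392, 360, -104] -> [324, -44, -220, 396, 364, -100] -> 396
  [5, 12, 38] -> [-40, -96, -304] -> [-36, -92, -300] -> -36
  [42, -38, -18, 40, 46, 47] -> [-336, 304, 144, -320, -368, -376] -> [-332, 308, 148, -316, -364, -372] -> 308
  [39, -46, 19, 37, -47, -23, -13, 31, -46, -15] -> [-312, 368, -152, -296, 376, 184, 104, -248, 368, 120] -> [-308, 372, -148, -292, 380, 188, 108, -244, 372, 124] -> 380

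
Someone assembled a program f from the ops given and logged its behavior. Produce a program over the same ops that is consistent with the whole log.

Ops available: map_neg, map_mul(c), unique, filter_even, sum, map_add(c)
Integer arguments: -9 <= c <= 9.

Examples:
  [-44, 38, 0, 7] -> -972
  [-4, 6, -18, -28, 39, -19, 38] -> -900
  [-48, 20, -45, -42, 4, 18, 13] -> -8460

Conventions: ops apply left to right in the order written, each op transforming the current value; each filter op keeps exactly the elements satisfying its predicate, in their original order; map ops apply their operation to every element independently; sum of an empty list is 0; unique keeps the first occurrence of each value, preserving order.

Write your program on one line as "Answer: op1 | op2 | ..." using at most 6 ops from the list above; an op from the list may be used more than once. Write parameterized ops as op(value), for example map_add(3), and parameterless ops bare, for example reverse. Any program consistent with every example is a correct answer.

map_mul(5) | filter_even | map_mul(-6) | map_add(-6) | map_mul(-6) | sum

Check, running the answer program on each example:
  [-44, 38, 0, 7] -> [-220, 190, 0, 35] -> [-220, 190, 0] -> [1320, -1140, 0] -> [1314, -1146, -6] -> [-7884, 6876, 36] -> -972
  [-4, 6, -18, -28, 39, -19, 38] -> [-20, 30, -90, -140, 195, -95, 190] -> [-20, 30, -90, -140, 190] -> [120, -180, 540, 840, -1140] -> [114, -186, 534, 834, -1146] -> [-684, 1116, -3204, -5004, 6876] -> -900
  [-48, 20, -45, -42, 4, 18, 13] -> [-240, 100, -225, -210, 20, 90, 65] -> [-240, 100, -210, 20, 90] -> [1440, -600, 1260, -120, -540] -> [1434, -606, 1254, -126, -546] -> [-8604, 3636, -7524, 756, 3276] -> -8460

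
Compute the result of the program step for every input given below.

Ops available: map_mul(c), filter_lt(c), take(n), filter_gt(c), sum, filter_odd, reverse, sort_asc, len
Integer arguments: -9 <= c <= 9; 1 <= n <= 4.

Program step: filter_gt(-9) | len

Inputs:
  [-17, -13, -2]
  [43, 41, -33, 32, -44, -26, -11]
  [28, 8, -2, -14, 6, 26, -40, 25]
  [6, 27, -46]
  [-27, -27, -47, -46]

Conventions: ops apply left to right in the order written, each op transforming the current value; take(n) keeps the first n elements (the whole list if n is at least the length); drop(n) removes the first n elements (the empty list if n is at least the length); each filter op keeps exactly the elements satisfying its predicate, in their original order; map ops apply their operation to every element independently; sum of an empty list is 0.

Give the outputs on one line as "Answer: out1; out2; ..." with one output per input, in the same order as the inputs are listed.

1; 3; 6; 2; 0

Execution, op by op:
  [-17, -13, -2] -> [-2] -> 1
  [43, 41, -33, 32, -44, -26, -11] -> [43, 41, 32] -> 3
  [28, 8, -2, -14, 6, 26, -40, 25] -> [28, 8, -2, 6, 26, 25] -> 6
  [6, 27, -46] -> [6, 27] -> 2
  [-27, -27, -47, -46] -> [] -> 0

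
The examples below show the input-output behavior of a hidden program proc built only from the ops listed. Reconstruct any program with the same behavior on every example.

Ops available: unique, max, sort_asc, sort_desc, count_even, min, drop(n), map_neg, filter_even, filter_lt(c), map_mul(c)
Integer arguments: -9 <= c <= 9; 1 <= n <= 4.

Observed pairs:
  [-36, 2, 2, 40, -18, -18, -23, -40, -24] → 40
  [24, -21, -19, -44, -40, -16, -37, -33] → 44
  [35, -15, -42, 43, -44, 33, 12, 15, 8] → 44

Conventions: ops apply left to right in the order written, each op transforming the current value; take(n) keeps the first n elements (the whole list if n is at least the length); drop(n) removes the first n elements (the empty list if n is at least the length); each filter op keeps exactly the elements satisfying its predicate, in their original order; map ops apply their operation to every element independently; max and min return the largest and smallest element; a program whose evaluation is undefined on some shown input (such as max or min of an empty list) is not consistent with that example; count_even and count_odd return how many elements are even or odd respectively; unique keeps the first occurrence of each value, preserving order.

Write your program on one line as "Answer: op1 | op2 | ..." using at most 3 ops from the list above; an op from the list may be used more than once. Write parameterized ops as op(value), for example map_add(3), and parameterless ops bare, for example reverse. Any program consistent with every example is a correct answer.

map_neg | filter_even | max

Check, running the answer program on each example:
  [-36, 2, 2, 40, -18, -18, -23, -40, -24] -> [36, -2, -2, -40, 18, 18, 23, 40, 24] -> [36, -2, -2, -40, 18, 18, 40, 24] -> 40
  [24, -21, -19, -44, -40, -16, -37, -33] -> [-24, 21, 19, 44, 40, 16, 37, 33] -> [-24, 44, 40, 16] -> 44
  [35, -15, -42, 43, -44, 33, 12, 15, 8] -> [-35, 15, 42, -43, 44, -33, -12, -15, -8] -> [42, 44, -12, -8] -> 44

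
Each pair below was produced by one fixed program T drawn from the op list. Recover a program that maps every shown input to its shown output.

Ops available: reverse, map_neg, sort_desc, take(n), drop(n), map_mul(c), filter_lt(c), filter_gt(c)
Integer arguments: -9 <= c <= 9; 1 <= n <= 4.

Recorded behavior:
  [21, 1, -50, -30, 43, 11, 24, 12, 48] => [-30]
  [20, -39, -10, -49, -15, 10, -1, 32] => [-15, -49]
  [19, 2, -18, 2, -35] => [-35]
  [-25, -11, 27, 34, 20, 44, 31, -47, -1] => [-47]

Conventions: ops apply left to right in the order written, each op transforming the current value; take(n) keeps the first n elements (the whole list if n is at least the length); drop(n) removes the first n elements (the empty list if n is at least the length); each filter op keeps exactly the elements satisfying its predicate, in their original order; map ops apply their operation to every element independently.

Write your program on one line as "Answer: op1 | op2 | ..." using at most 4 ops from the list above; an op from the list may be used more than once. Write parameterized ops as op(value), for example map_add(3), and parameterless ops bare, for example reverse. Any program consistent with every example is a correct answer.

drop(3) | filter_lt(4) | sort_desc | filter_lt(-9)

Check, running the answer program on each example:
  [21, 1, -50, -30, 43, 11, 24, 12, 48] -> [-30, 43, 11, 24, 12, 48] -> [-30] -> [-30] -> [-30]
  [20, -39, -10, -49, -15, 10, -1, 32] -> [-49, -15, 10, -1, 32] -> [-49, -15, -1] -> [-1, -15, -49] -> [-15, -49]
  [19, 2, -18, 2, -35] -> [2, -35] -> [2, -35] -> [2, -35] -> [-35]
  [-25, -11, 27, 34, 20, 44, 31, -47, -1] -> [34, 20, 44, 31, -47, -1] -> [-47, -1] -> [-1, -47] -> [-47]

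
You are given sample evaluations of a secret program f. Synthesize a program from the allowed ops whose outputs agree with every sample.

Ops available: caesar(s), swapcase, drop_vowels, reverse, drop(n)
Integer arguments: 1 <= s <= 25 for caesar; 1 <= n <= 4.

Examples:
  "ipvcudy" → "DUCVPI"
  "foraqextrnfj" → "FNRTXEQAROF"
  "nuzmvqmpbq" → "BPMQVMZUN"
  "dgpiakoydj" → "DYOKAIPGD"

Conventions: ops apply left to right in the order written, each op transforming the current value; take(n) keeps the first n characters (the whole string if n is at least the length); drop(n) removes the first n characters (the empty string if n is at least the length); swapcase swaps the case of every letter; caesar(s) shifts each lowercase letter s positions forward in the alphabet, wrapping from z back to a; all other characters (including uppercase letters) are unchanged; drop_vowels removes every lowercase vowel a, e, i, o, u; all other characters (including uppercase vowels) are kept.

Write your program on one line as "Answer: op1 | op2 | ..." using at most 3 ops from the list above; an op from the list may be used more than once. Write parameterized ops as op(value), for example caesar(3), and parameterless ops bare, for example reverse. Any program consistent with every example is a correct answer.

reverse | swapcase | drop(1)

Check, running the answer program on each example:
  "ipvcudy" -> "yducvpi" -> "YDUCVPI" -> "DUCVPI"
  "foraqextrnfj" -> "jfnrtxeqarof" -> "JFNRTXEQAROF" -> "FNRTXEQAROF"
  "nuzmvqmpbq" -> "qbpmqvmzun" -> "QBPMQVMZUN" -> "BPMQVMZUN"
  "dgpiakoydj" -> "jdyokaipgd" -> "JDYOKAIPGD" -> "DYOKAIPGD"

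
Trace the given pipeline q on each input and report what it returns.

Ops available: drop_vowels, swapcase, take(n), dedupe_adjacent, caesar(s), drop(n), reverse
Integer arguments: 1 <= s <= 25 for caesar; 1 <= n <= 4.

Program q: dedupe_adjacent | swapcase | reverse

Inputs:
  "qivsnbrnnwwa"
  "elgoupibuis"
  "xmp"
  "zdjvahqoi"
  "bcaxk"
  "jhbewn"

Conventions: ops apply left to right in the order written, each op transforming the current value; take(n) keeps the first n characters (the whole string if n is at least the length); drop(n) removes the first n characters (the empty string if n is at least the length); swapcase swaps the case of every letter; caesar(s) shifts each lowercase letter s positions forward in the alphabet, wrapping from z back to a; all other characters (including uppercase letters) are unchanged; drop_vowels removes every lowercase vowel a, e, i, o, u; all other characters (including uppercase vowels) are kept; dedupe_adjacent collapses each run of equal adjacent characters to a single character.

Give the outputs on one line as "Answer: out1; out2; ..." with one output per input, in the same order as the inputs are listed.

"AWNRBNSVIQ"; "SIUBIPUOGLE"; "PMX"; "IOQHAVJDZ"; "KXACB"; "NWEBHJ"

Execution, op by op:
  "qivsnbrnnwwa" -> "qivsnbrnwa" -> "QIVSNBRNWA" -> "AWNRBNSVIQ"
  "elgoupibuis" -> "elgoupibuis" -> "ELGOUPIBUIS" -> "SIUBIPUOGLE"
  "xmp" -> "xmp" -> "XMP" -> "PMX"
  "zdjvahqoi" -> "zdjvahqoi" -> "ZDJVAHQOI" -> "IOQHAVJDZ"
  "bcaxk" -> "bcaxk" -> "BCAXK" -> "KXACB"
  "jhbewn" -> "jhbewn" -> "JHBEWN" -> "NWEBHJ"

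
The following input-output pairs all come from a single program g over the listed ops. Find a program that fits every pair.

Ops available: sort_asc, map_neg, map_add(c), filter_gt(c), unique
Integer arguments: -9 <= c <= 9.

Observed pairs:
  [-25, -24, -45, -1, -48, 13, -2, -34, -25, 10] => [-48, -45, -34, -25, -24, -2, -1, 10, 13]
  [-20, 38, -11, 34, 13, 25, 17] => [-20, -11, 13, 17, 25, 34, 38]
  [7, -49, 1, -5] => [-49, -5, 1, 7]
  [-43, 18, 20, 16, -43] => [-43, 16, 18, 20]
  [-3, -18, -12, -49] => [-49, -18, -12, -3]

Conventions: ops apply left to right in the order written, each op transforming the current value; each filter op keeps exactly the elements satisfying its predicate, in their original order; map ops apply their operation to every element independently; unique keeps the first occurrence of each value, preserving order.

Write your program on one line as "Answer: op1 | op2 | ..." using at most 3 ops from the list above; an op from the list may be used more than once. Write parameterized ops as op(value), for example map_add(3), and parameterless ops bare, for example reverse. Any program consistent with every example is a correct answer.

sort_asc | unique

Check, running the answer program on each example:
  [-25, -24, -45, -1, -48, 13, -2, -34, -25, 10] -> [-48, -45, -34, -25, -25, -24, -2, -1, 10, 13] -> [-48, -45, -34, -25, -24, -2, -1, 10, 13]
  [-20, 38, -11, 34, 13, 25, 17] -> [-20, -11, 13, 17, 25, 34, 38] -> [-20, -11, 13, 17, 25, 34, 38]
  [7, -49, 1, -5] -> [-49, -5, 1, 7] -> [-49, -5, 1, 7]
  [-43, 18, 20, 16, -43] -> [-43, -43, 16, 18, 20] -> [-43, 16, 18, 20]
  [-3, -18, -12, -49] -> [-49, -18, -12, -3] -> [-49, -18, -12, -3]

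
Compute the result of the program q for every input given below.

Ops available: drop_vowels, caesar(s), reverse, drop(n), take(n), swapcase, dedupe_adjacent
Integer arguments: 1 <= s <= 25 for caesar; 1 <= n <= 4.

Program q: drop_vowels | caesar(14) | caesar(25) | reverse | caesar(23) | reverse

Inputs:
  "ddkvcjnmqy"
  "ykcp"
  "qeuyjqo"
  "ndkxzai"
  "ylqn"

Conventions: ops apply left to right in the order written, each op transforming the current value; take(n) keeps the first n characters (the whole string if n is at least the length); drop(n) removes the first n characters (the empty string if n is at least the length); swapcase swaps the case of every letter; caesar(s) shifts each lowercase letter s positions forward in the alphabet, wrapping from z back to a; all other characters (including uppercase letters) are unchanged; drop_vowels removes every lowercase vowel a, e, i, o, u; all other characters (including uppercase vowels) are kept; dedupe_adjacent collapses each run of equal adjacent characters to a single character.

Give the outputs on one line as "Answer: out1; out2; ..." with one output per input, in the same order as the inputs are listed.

"nnufmtxwai"; "iumz"; "aita"; "xnuhj"; "ivax"

Execution, op by op:
  "ddkvcjnmqy" -> "ddkvcjnmqy" -> "rryjqxbaem" -> "qqxipwazdl" -> "ldzawpixqq" -> "iawxtmfunn" -> "nnufmtxwai"
  "ykcp" -> "ykcp" -> "myqd" -> "lxpc" -> "cpxl" -> "zmui" -> "iumz"
  "qeuyjqo" -> "qyjq" -> "emxe" -> "dlwd" -> "dwld" -> "atia" -> "aita"
  "ndkxzai" -> "ndkxz" -> "bryln" -> "aqxkm" -> "mkxqa" -> "jhunx" -> "xnuhj"
  "ylqn" -> "ylqn" -> "mzeb" -> "lyda" -> "adyl" -> "xavi" -> "ivax"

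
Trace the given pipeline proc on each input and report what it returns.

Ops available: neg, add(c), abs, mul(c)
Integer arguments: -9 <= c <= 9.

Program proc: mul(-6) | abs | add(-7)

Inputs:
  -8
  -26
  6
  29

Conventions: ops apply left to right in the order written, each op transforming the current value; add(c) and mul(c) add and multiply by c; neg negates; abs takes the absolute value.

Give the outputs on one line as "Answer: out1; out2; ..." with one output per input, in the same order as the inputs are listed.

Execution, op by op:
  -8 -> 48 -> 48 -> 41
  -26 -> 156 -> 156 -> 149
  6 -> -36 -> 36 -> 29
  29 -> -174 -> 174 -> 167

41; 149; 29; 167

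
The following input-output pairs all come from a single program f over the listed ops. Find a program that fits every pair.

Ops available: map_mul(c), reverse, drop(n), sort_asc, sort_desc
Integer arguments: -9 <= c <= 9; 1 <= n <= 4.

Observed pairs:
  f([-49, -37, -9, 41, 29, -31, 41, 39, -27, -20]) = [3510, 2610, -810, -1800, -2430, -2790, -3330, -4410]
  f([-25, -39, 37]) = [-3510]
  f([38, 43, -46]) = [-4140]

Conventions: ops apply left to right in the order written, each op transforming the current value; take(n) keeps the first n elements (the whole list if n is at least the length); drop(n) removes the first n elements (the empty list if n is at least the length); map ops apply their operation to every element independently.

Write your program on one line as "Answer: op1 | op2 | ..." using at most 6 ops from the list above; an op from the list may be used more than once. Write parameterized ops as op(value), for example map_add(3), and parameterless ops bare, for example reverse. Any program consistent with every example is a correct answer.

map_mul(5) | map_mul(-2) | map_mul(-9) | sort_asc | reverse | drop(2)

Check, running the answer program on each example:
  [-49, -37, -9, 41, 29, -31, 41, 39, -27, -20] -> [-245, -185, -45, 205, 145, -155, 205, 195, -135, -100] -> [490, 370, 90, -410, -290, 310, -410, -390, 270, 200] -> [-4410, -3330, -810, 3690, 2610, -2790, 3690, 3510, -2430, -1800] -> [-4410, -3330, -2790, -2430, -1800, -810, 2610, 3510, 3690, 3690] -> [3690, 3690, 3510, 2610, -810, -1800, -2430, -2790, -3330, -4410] -> [3510, 2610, -810, -1800, -2430, -2790, -3330, -4410]
  [-25, -39, 37] -> [-125, -195, 185] -> [250, 390, -370] -> [-2250, -3510, 3330] -> [-3510, -2250, 3330] -> [3330, -2250, -3510] -> [-3510]
  [38, 43, -46] -> [190, 215, -230] -> [-380, -430, 460] -> [3420, 3870, -4140] -> [-4140, 3420, 3870] -> [3870, 3420, -4140] -> [-4140]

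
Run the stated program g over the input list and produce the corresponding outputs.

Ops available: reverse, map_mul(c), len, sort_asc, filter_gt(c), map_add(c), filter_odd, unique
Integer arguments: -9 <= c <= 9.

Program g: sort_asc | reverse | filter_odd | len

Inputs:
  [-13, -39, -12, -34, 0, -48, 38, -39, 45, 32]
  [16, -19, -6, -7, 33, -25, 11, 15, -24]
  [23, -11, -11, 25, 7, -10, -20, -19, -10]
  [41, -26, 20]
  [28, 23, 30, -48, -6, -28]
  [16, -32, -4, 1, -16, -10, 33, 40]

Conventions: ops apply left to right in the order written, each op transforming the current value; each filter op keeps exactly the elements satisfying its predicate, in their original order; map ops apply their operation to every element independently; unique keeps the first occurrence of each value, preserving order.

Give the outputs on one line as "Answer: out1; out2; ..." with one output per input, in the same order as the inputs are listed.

Execution, op by op:
  [-13, -39, -12, -34, 0, -48, 38, -39, 45, 32] -> [-48, -39, -39, -34, -13, -12, 0, 32, 38, 45] -> [45, 38, 32, 0, -12, -13, -34, -39, -39, -48] -> [45, -13, -39, -39] -> 4
  [16, -19, -6, -7, 33, -25, 11, 15, -24] -> [-25, -24, -19, -7, -6, 11, 15, 16, 33] -> [33, 16, 15, 11, -6, -7, -19, -24, -25] -> [33, 15, 11, -7, -19, -25] -> 6
  [23, -11, -11, 25, 7, -10, -20, -19, -10] -> [-20, -19, -11, -11, -10, -10, 7, 23, 25] -> [25, 23, 7, -10, -10, -11, -11, -19, -20] -> [25, 23, 7, -11, -11, -19] -> 6
  [41, -26, 20] -> [-26, 20, 41] -> [41, 20, -26] -> [41] -> 1
  [28, 23, 30, -48, -6, -28] -> [-48, -28, -6, 23, 28, 30] -> [30, 28, 23, -6, -28, -48] -> [23] -> 1
  [16, -32, -4, 1, -16, -10, 33, 40] -> [-32, -16, -10, -4, 1, 16, 33, 40] -> [40, 33, 16, 1, -4, -10, -16, -32] -> [33, 1] -> 2

4; 6; 6; 1; 1; 2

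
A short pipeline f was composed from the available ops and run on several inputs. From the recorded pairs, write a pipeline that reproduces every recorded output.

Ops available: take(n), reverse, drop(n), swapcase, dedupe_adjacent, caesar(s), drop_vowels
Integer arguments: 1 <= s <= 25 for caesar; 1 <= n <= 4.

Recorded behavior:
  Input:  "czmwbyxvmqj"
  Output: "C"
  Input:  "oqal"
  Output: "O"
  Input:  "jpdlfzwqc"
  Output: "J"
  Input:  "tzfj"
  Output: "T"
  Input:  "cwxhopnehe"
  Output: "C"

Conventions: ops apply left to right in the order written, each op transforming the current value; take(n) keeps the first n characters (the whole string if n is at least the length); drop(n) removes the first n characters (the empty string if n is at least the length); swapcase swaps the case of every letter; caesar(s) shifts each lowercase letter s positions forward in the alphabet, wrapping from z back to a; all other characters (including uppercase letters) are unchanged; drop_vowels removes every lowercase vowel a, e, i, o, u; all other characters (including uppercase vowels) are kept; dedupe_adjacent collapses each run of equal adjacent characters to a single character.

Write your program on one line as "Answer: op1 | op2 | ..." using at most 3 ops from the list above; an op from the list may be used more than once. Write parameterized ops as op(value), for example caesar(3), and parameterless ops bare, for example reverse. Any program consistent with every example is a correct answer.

swapcase | take(1)

Check, running the answer program on each example:
  "czmwbyxvmqj" -> "CZMWBYXVMQJ" -> "C"
  "oqal" -> "OQAL" -> "O"
  "jpdlfzwqc" -> "JPDLFZWQC" -> "J"
  "tzfj" -> "TZFJ" -> "T"
  "cwxhopnehe" -> "CWXHOPNEHE" -> "C"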